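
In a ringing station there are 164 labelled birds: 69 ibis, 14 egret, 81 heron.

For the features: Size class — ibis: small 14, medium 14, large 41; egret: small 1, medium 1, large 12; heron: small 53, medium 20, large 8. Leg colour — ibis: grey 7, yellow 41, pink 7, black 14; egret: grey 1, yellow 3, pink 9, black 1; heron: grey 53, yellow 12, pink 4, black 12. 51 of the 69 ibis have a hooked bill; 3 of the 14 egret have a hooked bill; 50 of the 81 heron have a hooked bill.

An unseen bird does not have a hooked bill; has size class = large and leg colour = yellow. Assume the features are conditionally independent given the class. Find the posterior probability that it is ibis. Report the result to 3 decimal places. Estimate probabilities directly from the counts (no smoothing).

0.720

ibis: (69/164) × (41/69) × (41/69) × (18/69) ≈ 0.0387524
egret: (14/164) × (12/14) × (3/14) × (11/14) ≈ 0.0123196
heron: (81/164) × (8/81) × (12/81) × (31/81) ≈ 0.00276579
P(ibis | x) = 0.0387524 / 0.05383779 ≈ 0.720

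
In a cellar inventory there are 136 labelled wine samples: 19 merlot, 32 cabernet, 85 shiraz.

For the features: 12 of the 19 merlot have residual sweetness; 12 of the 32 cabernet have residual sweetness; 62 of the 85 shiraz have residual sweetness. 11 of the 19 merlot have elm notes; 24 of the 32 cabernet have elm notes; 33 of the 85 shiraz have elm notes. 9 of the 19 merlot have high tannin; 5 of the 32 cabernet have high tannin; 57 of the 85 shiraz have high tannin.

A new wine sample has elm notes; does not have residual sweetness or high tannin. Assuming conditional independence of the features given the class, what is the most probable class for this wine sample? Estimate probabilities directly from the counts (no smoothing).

cabernet

merlot: (19/136) × (7/19) × (11/19) × (10/19) ≈ 0.0156836
cabernet: (32/136) × (20/32) × (24/32) × (27/32) ≈ 0.0930607
shiraz: (85/136) × (23/85) × (33/85) × (28/85) ≈ 0.0216283
Highest score → cabernet.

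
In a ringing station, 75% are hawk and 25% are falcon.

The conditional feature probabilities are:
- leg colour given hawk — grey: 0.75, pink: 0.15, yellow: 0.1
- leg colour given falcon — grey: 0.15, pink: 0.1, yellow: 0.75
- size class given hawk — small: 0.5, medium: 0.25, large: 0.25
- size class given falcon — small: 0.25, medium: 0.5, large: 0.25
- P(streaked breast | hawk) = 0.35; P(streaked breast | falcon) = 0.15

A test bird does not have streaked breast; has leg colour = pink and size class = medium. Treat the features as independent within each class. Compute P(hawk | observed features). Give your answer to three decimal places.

0.632

hawk: 0.75 × 0.15 × 0.25 × (1−0.35) = 0.01828125
falcon: 0.25 × 0.1 × 0.5 × (1−0.15) = 0.010625
P(hawk | x) = 0.01828125 / 0.02890625 ≈ 0.632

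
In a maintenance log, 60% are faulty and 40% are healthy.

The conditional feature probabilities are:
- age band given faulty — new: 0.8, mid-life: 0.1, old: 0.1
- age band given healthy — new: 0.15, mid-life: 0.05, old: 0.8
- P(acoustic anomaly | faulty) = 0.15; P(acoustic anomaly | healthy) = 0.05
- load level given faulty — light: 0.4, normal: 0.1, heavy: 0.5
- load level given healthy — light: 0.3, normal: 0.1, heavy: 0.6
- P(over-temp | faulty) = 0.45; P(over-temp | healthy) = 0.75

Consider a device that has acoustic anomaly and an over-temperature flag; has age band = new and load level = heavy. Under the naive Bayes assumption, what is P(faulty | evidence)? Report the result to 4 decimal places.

faulty: 0.6 × 0.8 × 0.15 × 0.5 × 0.45 = 0.0162
healthy: 0.4 × 0.15 × 0.05 × 0.6 × 0.75 = 0.00135
P(faulty | x) = 0.0162 / 0.01755 ≈ 0.9231

0.9231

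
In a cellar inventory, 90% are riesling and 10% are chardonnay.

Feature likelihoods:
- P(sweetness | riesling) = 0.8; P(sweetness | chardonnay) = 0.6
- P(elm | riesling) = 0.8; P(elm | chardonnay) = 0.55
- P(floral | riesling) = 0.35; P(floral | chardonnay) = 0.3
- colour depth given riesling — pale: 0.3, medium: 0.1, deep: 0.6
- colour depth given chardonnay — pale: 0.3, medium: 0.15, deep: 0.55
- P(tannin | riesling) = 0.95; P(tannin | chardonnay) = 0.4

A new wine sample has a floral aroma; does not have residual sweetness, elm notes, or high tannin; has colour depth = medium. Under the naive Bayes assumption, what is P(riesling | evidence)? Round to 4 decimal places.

0.1148

riesling: 0.9 × (1−0.8) × (1−0.8) × 0.35 × 0.1 × (1−0.95) = 0.000063
chardonnay: 0.1 × (1−0.6) × (1−0.55) × 0.3 × 0.15 × (1−0.4) = 0.000486
P(riesling | x) = 0.000063 / 0.000549 ≈ 0.1148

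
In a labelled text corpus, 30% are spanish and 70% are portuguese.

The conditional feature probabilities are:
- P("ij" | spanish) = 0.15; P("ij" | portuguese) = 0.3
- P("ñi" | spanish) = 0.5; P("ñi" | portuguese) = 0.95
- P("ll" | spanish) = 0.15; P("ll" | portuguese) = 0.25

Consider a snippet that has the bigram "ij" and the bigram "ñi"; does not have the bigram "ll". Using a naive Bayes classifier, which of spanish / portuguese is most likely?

portuguese

spanish: 0.3 × 0.15 × 0.5 × (1−0.15) = 0.019125
portuguese: 0.7 × 0.3 × 0.95 × (1−0.25) = 0.149625
Highest score → portuguese.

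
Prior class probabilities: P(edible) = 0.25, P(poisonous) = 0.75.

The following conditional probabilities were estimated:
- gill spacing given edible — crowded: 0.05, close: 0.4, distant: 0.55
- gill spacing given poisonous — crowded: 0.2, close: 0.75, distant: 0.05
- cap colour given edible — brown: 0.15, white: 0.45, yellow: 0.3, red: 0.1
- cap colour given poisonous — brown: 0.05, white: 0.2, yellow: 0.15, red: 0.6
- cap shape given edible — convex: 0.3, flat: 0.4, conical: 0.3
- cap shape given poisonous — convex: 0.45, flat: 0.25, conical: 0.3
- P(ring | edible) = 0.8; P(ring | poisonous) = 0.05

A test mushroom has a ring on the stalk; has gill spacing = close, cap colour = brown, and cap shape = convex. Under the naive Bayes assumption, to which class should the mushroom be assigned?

edible: 0.25 × 0.4 × 0.15 × 0.3 × 0.8 = 0.0036
poisonous: 0.75 × 0.75 × 0.05 × 0.45 × 0.05 = 0.0006328125
Highest score → edible.

edible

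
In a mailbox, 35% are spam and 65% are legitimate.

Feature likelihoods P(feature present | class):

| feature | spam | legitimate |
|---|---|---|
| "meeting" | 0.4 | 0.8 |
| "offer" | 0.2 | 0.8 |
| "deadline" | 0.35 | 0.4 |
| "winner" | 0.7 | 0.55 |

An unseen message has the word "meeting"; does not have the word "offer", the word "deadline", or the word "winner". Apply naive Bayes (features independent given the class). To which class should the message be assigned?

legitimate

spam: 0.35 × 0.4 × (1−0.2) × (1−0.35) × (1−0.7) = 0.02184
legitimate: 0.65 × 0.8 × (1−0.8) × (1−0.4) × (1−0.55) = 0.02808
Highest score → legitimate.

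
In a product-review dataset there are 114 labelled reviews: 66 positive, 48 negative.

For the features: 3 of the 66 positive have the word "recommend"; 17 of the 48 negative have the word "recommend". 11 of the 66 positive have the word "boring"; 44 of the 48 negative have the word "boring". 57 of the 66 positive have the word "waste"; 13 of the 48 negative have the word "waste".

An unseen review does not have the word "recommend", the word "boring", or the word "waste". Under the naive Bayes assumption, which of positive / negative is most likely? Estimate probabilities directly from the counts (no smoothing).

positive: (66/114) × (63/66) × (55/66) × (9/66) ≈ 0.062799
negative: (48/114) × (31/48) × (4/48) × (35/48) ≈ 0.0165235
Highest score → positive.

positive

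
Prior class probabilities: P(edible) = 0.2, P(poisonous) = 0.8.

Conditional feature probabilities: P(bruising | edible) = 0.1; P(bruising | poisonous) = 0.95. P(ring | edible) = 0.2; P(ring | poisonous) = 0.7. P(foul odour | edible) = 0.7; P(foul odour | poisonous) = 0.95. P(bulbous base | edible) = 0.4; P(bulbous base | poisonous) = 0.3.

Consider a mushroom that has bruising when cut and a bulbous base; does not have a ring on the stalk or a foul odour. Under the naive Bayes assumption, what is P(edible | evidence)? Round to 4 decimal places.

0.3596

edible: 0.2 × 0.1 × (1−0.2) × (1−0.7) × 0.4 = 0.00192
poisonous: 0.8 × 0.95 × (1−0.7) × (1−0.95) × 0.3 = 0.00342
P(edible | x) = 0.00192 / 0.00534 ≈ 0.3596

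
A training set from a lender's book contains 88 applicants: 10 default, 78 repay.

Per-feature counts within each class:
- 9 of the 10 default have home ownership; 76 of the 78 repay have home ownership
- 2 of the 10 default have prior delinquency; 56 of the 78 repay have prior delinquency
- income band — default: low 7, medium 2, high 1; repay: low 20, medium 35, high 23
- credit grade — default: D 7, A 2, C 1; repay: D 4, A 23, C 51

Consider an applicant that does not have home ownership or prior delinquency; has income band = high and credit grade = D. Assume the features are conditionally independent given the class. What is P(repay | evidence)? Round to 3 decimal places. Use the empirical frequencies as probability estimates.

0.132

default: (10/88) × (1/10) × (8/10) × (1/10) × (7/10) ≈ 0.000636364
repay: (78/88) × (2/78) × (22/78) × (23/78) × (4/78) ≈ 0.0000969335
P(repay | x) = 0.0000969335 / 0.0007332975 ≈ 0.132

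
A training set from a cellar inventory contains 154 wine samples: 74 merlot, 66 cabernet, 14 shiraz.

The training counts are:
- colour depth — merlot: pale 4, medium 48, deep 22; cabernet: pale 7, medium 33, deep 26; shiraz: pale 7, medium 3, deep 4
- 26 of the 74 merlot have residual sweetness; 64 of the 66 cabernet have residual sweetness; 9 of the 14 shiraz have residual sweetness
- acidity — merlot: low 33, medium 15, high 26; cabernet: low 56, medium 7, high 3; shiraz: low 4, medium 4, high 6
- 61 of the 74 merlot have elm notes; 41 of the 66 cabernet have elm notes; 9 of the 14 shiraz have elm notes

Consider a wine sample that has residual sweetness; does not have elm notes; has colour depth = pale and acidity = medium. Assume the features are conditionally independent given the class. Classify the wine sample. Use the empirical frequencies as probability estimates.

merlot: (74/154) × (4/74) × (26/74) × (15/74) × (13/74) ≈ 0.000324977
cabernet: (66/154) × (7/66) × (64/66) × (7/66) × (25/66) ≈ 0.00177078
shiraz: (14/154) × (7/14) × (9/14) × (4/14) × (5/14) ≈ 0.00298171
Highest score → shiraz.

shiraz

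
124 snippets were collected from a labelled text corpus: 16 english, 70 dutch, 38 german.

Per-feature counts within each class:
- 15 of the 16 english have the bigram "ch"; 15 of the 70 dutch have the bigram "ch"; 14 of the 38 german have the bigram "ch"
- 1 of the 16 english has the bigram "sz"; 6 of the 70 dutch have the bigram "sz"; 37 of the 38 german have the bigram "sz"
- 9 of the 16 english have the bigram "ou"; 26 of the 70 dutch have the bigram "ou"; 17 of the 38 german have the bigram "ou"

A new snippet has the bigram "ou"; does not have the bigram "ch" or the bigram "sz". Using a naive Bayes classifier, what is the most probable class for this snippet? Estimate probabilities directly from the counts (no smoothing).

english: (16/124) × (1/16) × (15/16) × (9/16) ≈ 0.00425277
dutch: (70/124) × (55/70) × (64/70) × (26/70) ≈ 0.150625
german: (38/124) × (24/38) × (1/38) × (17/38) ≈ 0.00227862
Highest score → dutch.

dutch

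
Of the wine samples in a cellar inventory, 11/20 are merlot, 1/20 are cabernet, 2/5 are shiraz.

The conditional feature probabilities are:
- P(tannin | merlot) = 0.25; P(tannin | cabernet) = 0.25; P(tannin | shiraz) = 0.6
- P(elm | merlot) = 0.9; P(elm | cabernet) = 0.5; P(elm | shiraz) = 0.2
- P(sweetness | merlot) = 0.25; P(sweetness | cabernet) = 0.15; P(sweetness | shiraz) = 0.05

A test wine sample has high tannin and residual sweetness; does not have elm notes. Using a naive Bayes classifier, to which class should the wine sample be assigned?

merlot: 0.55 × 0.25 × (1−0.9) × 0.25 = 0.0034375
cabernet: 0.05 × 0.25 × (1−0.5) × 0.15 = 0.0009375
shiraz: 0.4 × 0.6 × (1−0.2) × 0.05 = 0.0096
Highest score → shiraz.

shiraz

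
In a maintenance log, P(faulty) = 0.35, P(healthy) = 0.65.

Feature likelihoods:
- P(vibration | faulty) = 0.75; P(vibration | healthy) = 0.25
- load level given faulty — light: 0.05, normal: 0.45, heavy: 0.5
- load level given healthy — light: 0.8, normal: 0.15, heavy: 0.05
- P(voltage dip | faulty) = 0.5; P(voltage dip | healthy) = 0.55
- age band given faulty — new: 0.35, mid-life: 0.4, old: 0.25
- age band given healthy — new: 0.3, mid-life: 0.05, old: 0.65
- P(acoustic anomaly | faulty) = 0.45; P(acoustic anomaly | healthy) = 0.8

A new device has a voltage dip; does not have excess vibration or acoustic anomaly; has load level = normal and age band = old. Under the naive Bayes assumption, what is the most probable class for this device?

healthy

faulty: 0.35 × (1−0.75) × 0.45 × 0.5 × 0.25 × (1−0.45) = 0.00270703125
healthy: 0.65 × (1−0.25) × 0.15 × 0.55 × 0.65 × (1−0.8) = 0.0052284375
Highest score → healthy.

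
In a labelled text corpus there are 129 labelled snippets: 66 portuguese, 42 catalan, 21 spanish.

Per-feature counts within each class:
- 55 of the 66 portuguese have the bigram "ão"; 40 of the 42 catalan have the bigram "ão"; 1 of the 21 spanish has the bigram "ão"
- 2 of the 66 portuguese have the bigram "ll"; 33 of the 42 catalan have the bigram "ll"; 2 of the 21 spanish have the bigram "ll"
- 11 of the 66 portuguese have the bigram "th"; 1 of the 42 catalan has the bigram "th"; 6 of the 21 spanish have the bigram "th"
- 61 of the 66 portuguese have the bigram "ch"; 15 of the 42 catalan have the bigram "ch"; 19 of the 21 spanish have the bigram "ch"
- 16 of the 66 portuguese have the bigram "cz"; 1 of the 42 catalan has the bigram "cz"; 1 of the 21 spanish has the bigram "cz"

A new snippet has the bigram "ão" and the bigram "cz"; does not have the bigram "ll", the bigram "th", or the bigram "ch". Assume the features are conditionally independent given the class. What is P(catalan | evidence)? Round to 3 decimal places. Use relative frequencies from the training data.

0.135

portuguese: (66/129) × (55/66) × (64/66) × (55/66) × (5/66) × (16/66) ≈ 0.00632747
catalan: (42/129) × (40/42) × (9/42) × (41/42) × (27/42) × (1/42) ≈ 0.000992803
spanish: (21/129) × (1/21) × (19/21) × (15/21) × (2/21) × (1/21) ≈ 0.00002272
P(catalan | x) = 0.000992803 / 0.007342993 ≈ 0.135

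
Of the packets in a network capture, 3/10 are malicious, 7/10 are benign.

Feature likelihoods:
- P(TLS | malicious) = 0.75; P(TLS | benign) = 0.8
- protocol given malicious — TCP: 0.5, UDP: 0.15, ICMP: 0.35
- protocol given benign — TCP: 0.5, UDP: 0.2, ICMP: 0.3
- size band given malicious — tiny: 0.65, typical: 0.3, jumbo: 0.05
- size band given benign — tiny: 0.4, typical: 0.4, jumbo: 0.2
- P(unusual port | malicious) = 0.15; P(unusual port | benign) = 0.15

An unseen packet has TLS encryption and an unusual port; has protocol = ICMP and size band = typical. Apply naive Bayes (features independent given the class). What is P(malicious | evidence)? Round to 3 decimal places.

malicious: 0.3 × 0.75 × 0.35 × 0.3 × 0.15 = 0.00354375
benign: 0.7 × 0.8 × 0.3 × 0.4 × 0.15 = 0.01008
P(malicious | x) = 0.00354375 / 0.01362375 ≈ 0.260

0.260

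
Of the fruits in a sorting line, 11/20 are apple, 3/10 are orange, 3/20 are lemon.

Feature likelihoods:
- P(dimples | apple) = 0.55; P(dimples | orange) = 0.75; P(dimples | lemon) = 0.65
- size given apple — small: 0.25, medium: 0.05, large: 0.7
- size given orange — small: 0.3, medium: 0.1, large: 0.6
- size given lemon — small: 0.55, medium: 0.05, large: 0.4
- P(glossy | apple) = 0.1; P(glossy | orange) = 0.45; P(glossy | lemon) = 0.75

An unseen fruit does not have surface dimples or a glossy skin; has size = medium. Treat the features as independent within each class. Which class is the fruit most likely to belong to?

apple: 0.55 × (1−0.55) × 0.05 × (1−0.1) = 0.0111375
orange: 0.3 × (1−0.75) × 0.1 × (1−0.45) = 0.004125
lemon: 0.15 × (1−0.65) × 0.05 × (1−0.75) = 0.00065625
Highest score → apple.

apple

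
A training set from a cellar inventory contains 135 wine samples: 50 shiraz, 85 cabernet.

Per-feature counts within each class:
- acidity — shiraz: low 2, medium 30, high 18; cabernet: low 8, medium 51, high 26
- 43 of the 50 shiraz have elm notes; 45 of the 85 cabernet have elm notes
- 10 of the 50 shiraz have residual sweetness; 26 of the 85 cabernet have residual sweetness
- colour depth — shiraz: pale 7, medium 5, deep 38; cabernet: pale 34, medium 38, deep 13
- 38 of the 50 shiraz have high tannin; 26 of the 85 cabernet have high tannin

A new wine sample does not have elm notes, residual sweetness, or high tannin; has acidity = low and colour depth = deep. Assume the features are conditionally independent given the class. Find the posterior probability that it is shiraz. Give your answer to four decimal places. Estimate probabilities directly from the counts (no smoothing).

0.1284

shiraz: (50/135) × (2/50) × (7/50) × (40/50) × (38/50) × (12/50) ≈ 0.000302649
cabernet: (85/135) × (8/85) × (40/85) × (59/85) × (13/85) × (59/85) ≈ 0.00205489
P(shiraz | x) = 0.000302649 / 0.002357539 ≈ 0.1284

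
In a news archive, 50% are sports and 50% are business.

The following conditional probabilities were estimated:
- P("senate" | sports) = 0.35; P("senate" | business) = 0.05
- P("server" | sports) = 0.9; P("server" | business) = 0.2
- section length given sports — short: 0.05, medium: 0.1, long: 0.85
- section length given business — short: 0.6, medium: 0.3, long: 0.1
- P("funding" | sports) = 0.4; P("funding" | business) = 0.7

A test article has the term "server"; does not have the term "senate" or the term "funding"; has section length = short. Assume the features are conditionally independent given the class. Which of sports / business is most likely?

sports: 0.5 × (1−0.35) × 0.9 × 0.05 × (1−0.4) = 0.008775
business: 0.5 × (1−0.05) × 0.2 × 0.6 × (1−0.7) = 0.0171
Highest score → business.

business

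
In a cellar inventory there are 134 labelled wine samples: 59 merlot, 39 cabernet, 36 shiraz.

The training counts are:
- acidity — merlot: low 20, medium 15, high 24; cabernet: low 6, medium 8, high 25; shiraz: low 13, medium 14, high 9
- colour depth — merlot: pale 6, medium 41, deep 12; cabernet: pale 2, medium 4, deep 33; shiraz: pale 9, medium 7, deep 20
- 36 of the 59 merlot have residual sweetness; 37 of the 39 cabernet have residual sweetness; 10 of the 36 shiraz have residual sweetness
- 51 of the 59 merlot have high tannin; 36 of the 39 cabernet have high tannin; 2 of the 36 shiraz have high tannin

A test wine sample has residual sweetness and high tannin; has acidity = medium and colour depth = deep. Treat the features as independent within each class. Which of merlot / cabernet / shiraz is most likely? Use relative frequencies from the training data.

merlot: (59/134) × (15/59) × (12/59) × (36/59) × (51/59) ≈ 0.0120084
cabernet: (39/134) × (8/39) × (33/39) × (37/39) × (36/39) ≈ 0.0442394
shiraz: (36/134) × (14/36) × (20/36) × (10/36) × (2/36) ≈ 0.000895727
Highest score → cabernet.

cabernet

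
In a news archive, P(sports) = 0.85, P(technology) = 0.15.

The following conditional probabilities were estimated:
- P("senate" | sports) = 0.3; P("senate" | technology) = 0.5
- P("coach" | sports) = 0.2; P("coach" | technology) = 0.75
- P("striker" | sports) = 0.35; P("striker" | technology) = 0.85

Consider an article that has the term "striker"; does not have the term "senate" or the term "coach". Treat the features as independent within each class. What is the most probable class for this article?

sports: 0.85 × (1−0.3) × (1−0.2) × 0.35 = 0.1666
technology: 0.15 × (1−0.5) × (1−0.75) × 0.85 = 0.0159375
Highest score → sports.

sports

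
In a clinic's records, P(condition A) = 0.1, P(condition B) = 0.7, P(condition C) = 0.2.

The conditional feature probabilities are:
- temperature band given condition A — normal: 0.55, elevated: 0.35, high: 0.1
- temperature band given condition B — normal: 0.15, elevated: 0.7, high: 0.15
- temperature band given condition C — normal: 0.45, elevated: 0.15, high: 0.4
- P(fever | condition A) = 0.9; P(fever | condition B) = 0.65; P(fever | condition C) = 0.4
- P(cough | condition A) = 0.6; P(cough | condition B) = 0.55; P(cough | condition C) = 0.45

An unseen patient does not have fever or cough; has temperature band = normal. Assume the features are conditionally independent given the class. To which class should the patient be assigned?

condition A: 0.1 × 0.55 × (1−0.9) × (1−0.6) = 0.0022
condition B: 0.7 × 0.15 × (1−0.65) × (1−0.55) = 0.0165375
condition C: 0.2 × 0.45 × (1−0.4) × (1−0.45) = 0.0297
Highest score → condition C.

condition C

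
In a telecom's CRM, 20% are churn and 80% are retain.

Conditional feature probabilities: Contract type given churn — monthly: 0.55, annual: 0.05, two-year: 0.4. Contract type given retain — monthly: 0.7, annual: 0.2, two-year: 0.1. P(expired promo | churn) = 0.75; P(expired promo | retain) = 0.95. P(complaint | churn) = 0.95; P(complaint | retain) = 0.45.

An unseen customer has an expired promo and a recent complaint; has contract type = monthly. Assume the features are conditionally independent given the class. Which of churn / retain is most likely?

retain

churn: 0.2 × 0.55 × 0.75 × 0.95 = 0.078375
retain: 0.8 × 0.7 × 0.95 × 0.45 = 0.2394
Highest score → retain.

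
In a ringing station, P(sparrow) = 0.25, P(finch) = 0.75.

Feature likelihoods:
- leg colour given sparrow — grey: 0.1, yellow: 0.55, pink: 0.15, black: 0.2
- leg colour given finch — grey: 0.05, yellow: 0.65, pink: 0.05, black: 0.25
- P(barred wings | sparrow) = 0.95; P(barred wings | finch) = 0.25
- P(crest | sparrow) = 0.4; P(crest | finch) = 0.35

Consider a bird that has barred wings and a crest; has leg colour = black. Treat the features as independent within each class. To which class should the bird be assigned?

sparrow: 0.25 × 0.2 × 0.95 × 0.4 = 0.019
finch: 0.75 × 0.25 × 0.25 × 0.35 = 0.01640625
Highest score → sparrow.

sparrow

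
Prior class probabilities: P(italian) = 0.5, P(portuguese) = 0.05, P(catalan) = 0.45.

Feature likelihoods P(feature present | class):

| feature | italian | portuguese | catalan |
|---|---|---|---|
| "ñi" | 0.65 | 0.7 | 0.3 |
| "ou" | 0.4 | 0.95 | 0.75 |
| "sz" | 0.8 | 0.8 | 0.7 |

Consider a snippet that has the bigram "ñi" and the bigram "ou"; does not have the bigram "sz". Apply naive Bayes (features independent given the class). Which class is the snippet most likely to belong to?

catalan

italian: 0.5 × 0.65 × 0.4 × (1−0.8) = 0.026
portuguese: 0.05 × 0.7 × 0.95 × (1−0.8) = 0.00665
catalan: 0.45 × 0.3 × 0.75 × (1−0.7) = 0.030375
Highest score → catalan.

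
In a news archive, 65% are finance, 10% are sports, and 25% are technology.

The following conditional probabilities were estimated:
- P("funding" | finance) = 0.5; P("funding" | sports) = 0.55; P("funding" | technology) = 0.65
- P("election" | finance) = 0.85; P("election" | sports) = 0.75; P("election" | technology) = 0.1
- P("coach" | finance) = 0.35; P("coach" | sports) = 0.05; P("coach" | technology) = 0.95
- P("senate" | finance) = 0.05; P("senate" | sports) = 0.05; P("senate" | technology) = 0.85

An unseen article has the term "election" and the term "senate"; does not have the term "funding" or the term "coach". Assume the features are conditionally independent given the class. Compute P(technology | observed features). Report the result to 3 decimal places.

finance: 0.65 × (1−0.5) × 0.85 × (1−0.35) × 0.05 = 0.008978125
sports: 0.1 × (1−0.55) × 0.75 × (1−0.05) × 0.05 = 0.001603125
technology: 0.25 × (1−0.65) × 0.1 × (1−0.95) × 0.85 = 0.000371875
P(technology | x) = 0.000371875 / 0.010953125 ≈ 0.034

0.034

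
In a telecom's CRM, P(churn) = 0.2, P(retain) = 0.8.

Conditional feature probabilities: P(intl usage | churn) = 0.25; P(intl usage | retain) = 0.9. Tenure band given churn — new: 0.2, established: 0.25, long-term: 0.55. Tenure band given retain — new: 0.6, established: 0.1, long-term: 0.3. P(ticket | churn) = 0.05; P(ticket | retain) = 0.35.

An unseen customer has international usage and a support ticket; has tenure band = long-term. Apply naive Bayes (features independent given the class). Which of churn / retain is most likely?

churn: 0.2 × 0.25 × 0.55 × 0.05 = 0.001375
retain: 0.8 × 0.9 × 0.3 × 0.35 = 0.0756
Highest score → retain.

retain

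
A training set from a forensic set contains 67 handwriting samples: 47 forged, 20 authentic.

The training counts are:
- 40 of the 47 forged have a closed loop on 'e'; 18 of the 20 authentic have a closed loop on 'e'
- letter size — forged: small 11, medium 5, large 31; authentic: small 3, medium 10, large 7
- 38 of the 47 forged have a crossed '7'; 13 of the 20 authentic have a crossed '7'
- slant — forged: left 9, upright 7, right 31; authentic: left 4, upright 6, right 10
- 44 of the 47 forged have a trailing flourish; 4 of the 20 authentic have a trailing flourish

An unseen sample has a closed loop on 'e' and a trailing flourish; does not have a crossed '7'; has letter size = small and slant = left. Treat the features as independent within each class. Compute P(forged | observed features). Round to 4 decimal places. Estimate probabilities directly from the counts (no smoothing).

forged: (47/67) × (40/47) × (11/47) × (9/47) × (9/47) × (44/47) ≈ 0.0047965
authentic: (20/67) × (18/20) × (3/20) × (7/20) × (4/20) × (4/20) ≈ 0.000564179
P(forged | x) = 0.0047965 / 0.005360679 ≈ 0.8948

0.8948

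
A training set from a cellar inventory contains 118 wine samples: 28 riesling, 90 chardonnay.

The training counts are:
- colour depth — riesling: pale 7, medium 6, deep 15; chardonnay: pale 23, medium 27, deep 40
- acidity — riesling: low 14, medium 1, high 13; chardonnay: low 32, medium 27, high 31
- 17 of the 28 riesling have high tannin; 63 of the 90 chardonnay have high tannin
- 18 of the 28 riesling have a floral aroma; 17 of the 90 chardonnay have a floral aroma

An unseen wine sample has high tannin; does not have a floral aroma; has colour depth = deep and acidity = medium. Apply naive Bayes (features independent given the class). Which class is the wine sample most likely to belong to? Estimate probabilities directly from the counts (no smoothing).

chardonnay

riesling: (28/118) × (15/28) × (1/28) × (17/28) × (10/28) ≈ 0.000984428
chardonnay: (90/118) × (40/90) × (27/90) × (63/90) × (73/90) ≈ 0.0577401
Highest score → chardonnay.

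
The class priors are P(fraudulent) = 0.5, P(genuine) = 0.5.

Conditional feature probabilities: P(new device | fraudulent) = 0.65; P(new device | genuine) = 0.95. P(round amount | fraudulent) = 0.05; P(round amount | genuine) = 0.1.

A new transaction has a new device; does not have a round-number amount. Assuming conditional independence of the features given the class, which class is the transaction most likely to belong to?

fraudulent: 0.5 × 0.65 × (1−0.05) = 0.30875
genuine: 0.5 × 0.95 × (1−0.1) = 0.4275
Highest score → genuine.

genuine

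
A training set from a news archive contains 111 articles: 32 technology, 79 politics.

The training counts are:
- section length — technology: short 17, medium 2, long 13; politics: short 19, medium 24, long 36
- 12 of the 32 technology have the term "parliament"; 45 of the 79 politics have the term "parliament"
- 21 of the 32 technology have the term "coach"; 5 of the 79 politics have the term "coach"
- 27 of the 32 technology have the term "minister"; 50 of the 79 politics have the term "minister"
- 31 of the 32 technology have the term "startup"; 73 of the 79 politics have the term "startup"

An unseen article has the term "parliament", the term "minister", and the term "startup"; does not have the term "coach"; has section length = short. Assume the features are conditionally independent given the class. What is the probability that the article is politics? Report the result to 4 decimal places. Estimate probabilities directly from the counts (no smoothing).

technology: (32/111) × (17/32) × (12/32) × (11/32) × (27/32) × (31/32) ≈ 0.0161371
politics: (79/111) × (19/79) × (45/79) × (74/79) × (50/79) × (73/79) ≈ 0.0534145
P(politics | x) = 0.0534145 / 0.0695516 ≈ 0.7680

0.7680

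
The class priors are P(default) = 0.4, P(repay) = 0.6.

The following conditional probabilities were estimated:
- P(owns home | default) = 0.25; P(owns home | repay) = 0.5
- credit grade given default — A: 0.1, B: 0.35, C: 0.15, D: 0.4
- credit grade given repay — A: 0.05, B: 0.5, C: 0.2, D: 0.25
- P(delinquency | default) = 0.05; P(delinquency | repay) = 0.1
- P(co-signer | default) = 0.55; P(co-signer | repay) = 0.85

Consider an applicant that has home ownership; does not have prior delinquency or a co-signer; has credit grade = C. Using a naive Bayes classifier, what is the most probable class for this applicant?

default: 0.4 × 0.25 × 0.15 × (1−0.05) × (1−0.55) = 0.0064125
repay: 0.6 × 0.5 × 0.2 × (1−0.1) × (1−0.85) = 0.0081
Highest score → repay.

repay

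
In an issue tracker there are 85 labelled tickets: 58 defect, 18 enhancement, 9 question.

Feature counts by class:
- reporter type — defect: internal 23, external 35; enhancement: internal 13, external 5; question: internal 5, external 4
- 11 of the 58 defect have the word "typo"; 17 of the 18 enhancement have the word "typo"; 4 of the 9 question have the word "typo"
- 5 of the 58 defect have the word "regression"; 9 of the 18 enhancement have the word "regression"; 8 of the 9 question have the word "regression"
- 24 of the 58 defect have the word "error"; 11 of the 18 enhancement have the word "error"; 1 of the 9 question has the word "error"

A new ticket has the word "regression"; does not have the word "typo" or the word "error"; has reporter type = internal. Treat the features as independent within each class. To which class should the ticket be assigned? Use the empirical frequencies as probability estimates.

defect: (58/85) × (23/58) × (47/58) × (5/58) × (34/58) ≈ 0.0110808
enhancement: (18/85) × (13/18) × (1/18) × (9/18) × (7/18) ≈ 0.00165214
question: (9/85) × (5/9) × (5/9) × (8/9) × (8/9) ≈ 0.025821
Highest score → question.

question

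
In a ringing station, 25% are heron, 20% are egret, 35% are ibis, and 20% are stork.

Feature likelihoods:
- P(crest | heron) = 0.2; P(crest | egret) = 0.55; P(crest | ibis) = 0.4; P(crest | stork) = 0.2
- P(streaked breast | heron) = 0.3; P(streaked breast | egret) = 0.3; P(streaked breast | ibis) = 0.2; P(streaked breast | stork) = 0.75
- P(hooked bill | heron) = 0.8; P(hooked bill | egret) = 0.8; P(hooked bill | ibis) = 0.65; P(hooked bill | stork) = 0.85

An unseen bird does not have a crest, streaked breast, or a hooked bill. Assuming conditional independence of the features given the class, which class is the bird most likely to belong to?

ibis

heron: 0.25 × (1−0.2) × (1−0.3) × (1−0.8) = 0.028
egret: 0.2 × (1−0.55) × (1−0.3) × (1−0.8) = 0.0126
ibis: 0.35 × (1−0.4) × (1−0.2) × (1−0.65) = 0.0588
stork: 0.2 × (1−0.2) × (1−0.75) × (1−0.85) = 0.006
Highest score → ibis.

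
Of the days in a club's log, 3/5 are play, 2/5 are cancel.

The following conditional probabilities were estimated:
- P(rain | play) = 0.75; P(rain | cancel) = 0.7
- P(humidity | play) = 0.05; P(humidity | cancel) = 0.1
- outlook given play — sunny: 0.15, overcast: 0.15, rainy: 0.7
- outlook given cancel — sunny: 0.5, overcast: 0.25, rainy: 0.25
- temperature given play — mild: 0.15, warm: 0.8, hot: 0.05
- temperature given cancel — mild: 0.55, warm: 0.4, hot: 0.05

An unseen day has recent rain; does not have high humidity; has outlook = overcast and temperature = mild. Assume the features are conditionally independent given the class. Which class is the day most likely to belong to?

play: 0.6 × 0.75 × (1−0.05) × 0.15 × 0.15 = 0.00961875
cancel: 0.4 × 0.7 × (1−0.1) × 0.25 × 0.55 = 0.03465
Highest score → cancel.

cancel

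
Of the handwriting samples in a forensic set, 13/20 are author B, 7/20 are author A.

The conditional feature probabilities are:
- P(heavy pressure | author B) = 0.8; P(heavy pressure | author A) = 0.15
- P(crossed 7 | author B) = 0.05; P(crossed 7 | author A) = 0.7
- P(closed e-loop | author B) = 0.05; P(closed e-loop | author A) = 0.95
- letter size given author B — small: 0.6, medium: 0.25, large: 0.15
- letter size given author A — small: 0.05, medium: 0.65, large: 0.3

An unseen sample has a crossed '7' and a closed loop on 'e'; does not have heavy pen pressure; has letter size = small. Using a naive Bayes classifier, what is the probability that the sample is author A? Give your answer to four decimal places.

0.9807

author B: 0.65 × (1−0.8) × 0.05 × 0.05 × 0.6 = 0.000195
author A: 0.35 × (1−0.15) × 0.7 × 0.95 × 0.05 = 0.009891875
P(author A | x) = 0.009891875 / 0.010086875 ≈ 0.9807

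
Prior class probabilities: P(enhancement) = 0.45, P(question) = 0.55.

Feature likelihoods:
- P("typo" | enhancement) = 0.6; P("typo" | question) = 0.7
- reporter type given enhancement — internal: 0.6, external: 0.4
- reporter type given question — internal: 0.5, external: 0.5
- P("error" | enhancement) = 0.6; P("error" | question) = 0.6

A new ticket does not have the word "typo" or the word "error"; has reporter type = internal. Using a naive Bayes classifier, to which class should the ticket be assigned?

enhancement: 0.45 × (1−0.6) × 0.6 × (1−0.6) = 0.0432
question: 0.55 × (1−0.7) × 0.5 × (1−0.6) = 0.033
Highest score → enhancement.

enhancement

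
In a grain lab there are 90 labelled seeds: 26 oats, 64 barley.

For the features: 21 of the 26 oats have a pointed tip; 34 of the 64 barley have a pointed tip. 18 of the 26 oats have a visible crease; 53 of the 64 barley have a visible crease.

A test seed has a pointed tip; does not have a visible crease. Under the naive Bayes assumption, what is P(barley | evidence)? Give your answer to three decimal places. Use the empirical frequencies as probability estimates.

0.475

oats: (26/90) × (21/26) × (8/26) ≈ 0.0717949
barley: (64/90) × (34/64) × (11/64) ≈ 0.0649306
P(barley | x) = 0.0649306 / 0.1367255 ≈ 0.475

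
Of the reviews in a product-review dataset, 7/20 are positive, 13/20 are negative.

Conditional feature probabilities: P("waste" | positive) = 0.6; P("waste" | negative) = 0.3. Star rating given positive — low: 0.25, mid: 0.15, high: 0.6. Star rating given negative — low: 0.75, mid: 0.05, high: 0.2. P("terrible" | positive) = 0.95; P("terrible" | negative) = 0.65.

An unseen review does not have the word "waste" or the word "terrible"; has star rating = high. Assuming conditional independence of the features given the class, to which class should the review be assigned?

negative

positive: 0.35 × (1−0.6) × 0.6 × (1−0.95) = 0.0042
negative: 0.65 × (1−0.3) × 0.2 × (1−0.65) = 0.03185
Highest score → negative.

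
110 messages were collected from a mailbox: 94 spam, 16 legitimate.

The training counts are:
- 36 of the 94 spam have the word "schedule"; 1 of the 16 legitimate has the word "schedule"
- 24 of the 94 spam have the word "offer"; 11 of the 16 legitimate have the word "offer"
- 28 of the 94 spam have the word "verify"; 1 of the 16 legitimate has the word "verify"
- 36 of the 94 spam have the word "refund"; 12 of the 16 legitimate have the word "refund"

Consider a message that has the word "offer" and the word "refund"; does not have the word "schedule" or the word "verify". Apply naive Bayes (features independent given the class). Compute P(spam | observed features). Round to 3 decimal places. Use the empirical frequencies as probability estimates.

0.354

spam: (94/110) × (58/94) × (24/94) × (66/94) × (36/94) ≈ 0.0362001
legitimate: (16/110) × (15/16) × (11/16) × (15/16) × (12/16) = 0.06591796875
P(spam | x) = 0.0362001 / 0.10211806875 ≈ 0.354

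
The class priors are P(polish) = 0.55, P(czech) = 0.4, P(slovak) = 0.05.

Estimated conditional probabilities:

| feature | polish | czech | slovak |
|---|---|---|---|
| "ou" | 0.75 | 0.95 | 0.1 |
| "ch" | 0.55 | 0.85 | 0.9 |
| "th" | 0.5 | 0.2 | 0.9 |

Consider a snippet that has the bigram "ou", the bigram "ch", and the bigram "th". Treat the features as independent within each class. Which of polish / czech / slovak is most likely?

polish: 0.55 × 0.75 × 0.55 × 0.5 = 0.1134375
czech: 0.4 × 0.95 × 0.85 × 0.2 = 0.0646
slovak: 0.05 × 0.1 × 0.9 × 0.9 = 0.00405
Highest score → polish.

polish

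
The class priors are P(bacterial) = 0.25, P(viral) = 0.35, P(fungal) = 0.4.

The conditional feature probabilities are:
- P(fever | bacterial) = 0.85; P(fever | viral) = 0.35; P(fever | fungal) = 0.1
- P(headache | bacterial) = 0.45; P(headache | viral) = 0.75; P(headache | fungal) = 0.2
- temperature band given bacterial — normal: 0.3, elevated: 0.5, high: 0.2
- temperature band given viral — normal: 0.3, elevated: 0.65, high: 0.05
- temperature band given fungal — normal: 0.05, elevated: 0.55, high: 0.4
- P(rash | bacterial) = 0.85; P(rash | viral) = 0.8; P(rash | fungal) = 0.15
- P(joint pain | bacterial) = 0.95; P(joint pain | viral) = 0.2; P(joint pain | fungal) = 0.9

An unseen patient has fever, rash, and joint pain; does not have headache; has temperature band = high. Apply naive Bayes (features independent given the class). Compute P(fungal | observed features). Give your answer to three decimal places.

bacterial: 0.25 × 0.85 × (1−0.45) × 0.2 × 0.85 × 0.95 = 0.0188753125
viral: 0.35 × 0.35 × (1−0.75) × 0.05 × 0.8 × 0.2 = 0.000245
fungal: 0.4 × 0.1 × (1−0.2) × 0.4 × 0.15 × 0.9 = 0.001728
P(fungal | x) = 0.001728 / 0.0208483125 ≈ 0.083

0.083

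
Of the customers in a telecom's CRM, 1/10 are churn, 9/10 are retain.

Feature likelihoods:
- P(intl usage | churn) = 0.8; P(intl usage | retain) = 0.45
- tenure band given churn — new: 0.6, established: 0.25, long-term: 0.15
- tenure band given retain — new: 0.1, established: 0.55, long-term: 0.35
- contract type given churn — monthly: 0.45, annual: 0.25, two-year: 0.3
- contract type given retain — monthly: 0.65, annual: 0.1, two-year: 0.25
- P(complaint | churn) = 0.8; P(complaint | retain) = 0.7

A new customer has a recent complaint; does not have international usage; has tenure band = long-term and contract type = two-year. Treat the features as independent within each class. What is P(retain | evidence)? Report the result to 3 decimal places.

churn: 0.1 × (1−0.8) × 0.15 × 0.3 × 0.8 = 0.00072
retain: 0.9 × (1−0.45) × 0.35 × 0.25 × 0.7 = 0.03031875
P(retain | x) = 0.03031875 / 0.03103875 ≈ 0.977

0.977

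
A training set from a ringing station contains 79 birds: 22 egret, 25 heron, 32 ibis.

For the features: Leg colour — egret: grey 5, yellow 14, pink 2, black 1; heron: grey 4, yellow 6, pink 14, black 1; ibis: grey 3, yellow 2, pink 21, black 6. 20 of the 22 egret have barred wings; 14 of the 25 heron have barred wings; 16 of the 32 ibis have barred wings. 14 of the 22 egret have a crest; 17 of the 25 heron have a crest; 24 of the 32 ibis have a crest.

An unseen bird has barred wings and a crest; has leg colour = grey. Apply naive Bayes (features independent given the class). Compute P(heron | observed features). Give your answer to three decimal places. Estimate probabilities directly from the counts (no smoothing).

egret: (22/79) × (5/22) × (20/22) × (14/22) ≈ 0.0366147
heron: (25/79) × (4/25) × (14/25) × (17/25) ≈ 0.019281
ibis: (32/79) × (3/32) × (16/32) × (24/32) ≈ 0.0142405
P(heron | x) = 0.019281 / 0.0701362 ≈ 0.275

0.275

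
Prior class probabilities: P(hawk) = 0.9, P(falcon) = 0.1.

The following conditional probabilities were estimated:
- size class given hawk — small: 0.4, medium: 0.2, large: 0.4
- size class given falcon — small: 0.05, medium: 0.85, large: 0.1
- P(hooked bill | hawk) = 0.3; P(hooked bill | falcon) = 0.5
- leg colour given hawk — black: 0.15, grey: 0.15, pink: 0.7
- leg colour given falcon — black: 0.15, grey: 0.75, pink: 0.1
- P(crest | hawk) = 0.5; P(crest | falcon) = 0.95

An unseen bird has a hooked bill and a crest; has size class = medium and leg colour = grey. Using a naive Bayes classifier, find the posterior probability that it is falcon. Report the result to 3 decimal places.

hawk: 0.9 × 0.2 × 0.3 × 0.15 × 0.5 = 0.00405
falcon: 0.1 × 0.85 × 0.5 × 0.75 × 0.95 = 0.03028125
P(falcon | x) = 0.03028125 / 0.03433125 ≈ 0.882

0.882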